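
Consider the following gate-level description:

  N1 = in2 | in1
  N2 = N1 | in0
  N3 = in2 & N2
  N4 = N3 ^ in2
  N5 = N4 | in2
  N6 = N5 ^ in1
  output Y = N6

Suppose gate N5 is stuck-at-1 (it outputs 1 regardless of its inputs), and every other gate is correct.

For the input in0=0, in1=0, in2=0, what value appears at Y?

Propagate with N5 forced: N1=0, N2=0, N3=0, N4=0, N5=1 [stuck-at-1], N6=1.
So Y = 1. (Without the fault it would be 0.)

1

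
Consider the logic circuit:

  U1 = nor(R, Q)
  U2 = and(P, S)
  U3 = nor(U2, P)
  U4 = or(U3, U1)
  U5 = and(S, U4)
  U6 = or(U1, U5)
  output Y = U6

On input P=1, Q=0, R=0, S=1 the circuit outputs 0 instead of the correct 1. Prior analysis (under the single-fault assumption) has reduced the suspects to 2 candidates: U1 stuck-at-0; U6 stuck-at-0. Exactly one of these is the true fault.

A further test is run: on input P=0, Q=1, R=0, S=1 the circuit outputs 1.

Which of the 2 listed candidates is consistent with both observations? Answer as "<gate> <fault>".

U1 stuck-at-0

Evaluate each candidate on input P=0, Q=1, R=0, S=1:
  U1 stuck-at-0: U1=0 [stuck-at-0], U2=0, U3=1, U4=1, U5=1, U6=1 → 1 — matches
  U6 stuck-at-0: U1=0, U2=0, U3=1, U4=1, U5=1, U6=0 [stuck-at-0] → 0 — eliminated
Only U1 stuck-at-0 reproduces the observed 1.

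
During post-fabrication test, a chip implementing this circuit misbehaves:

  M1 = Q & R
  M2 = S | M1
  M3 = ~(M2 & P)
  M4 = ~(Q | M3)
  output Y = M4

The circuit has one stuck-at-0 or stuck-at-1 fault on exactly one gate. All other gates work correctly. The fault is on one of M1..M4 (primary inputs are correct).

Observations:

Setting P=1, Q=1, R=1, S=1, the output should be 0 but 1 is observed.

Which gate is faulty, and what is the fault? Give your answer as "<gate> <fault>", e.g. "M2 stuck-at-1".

M4 stuck-at-1

Fault-free values for test 1 (P=1, Q=1, R=1, S=1): M1=1, M2=1, M3=0, M4=0, giving Y=0. Observed 1.
Test 1: faults giving observed 1 are {M4 stuck-at-1}.
Only M4 stuck-at-1 is consistent with every test.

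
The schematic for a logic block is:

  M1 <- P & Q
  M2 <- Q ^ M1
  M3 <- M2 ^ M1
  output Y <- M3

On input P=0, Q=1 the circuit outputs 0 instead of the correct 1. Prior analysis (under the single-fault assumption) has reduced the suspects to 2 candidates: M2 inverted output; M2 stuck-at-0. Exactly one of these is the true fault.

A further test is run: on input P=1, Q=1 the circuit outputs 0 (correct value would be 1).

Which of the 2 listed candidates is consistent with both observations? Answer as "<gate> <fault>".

M2 inverted output

Evaluate each candidate on input P=1, Q=1:
  M2 inverted output: M1=1, M2=1 [inverted output], M3=0 → 0 — matches
  M2 stuck-at-0: M1=1, M2=0 [stuck-at-0], M3=1 → 1 — eliminated
Only M2 inverted output reproduces the observed 0.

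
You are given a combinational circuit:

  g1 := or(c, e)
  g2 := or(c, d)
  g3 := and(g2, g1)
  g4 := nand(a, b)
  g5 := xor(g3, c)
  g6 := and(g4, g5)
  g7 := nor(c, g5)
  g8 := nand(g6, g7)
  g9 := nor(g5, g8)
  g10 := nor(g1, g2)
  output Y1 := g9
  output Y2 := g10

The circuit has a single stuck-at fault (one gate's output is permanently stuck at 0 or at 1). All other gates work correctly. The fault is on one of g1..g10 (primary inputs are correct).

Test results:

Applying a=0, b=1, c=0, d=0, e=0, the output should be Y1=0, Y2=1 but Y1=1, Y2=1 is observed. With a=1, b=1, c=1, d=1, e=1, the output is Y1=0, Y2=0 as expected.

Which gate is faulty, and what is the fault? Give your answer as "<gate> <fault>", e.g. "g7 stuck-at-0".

Fault-free values for test 1 (a=0, b=1, c=0, d=0, e=0): g1=0, g2=0, g3=0, g4=1, g5=0, g6=0, g7=1, g8=1, g9=0, g10=1, giving Y1=0, Y2=1. Observed Y1=1, Y2=1.
Test 1: faults giving observed Y1=1, Y2=1 are {g6 stuck-at-1, g8 stuck-at-0, g9 stuck-at-1}.
Test 2 (a=1, b=1, c=1, d=1, e=1): fault-free g1=1, g2=1, g3=1, g4=0, g5=0, g6=0, g7=0, g8=1, g9=0, g10=0 → Y1=0, Y2=0; observed Y1=0, Y2=0. Eliminates g8 stuck-at-0, g9 stuck-at-1.
Only g6 stuck-at-1 is consistent with every test.

g6 stuck-at-1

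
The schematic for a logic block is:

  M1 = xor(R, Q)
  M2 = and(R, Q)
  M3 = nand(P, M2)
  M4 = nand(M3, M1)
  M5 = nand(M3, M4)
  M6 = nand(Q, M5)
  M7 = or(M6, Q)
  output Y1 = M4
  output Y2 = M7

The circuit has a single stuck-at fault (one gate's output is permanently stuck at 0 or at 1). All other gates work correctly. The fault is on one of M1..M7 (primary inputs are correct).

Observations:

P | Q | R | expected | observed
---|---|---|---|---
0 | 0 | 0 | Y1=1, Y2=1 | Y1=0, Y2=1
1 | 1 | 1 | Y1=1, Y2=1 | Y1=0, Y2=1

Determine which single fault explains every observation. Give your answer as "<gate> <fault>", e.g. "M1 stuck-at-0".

Fault-free values for test 1 (P=0, Q=0, R=0): M1=0, M2=0, M3=1, M4=1, M5=0, M6=1, M7=1, giving Y1=1, Y2=1. Observed Y1=0, Y2=1.
Test 1: faults giving observed Y1=0, Y2=1 are {M1 stuck-at-1, M4 stuck-at-0}.
Test 2 (P=1, Q=1, R=1): fault-free M1=0, M2=1, M3=0, M4=1, M5=1, M6=0, M7=1 → Y1=1, Y2=1; observed Y1=0, Y2=1. Eliminates M1 stuck-at-1.
Only M4 stuck-at-0 is consistent with every test.

M4 stuck-at-0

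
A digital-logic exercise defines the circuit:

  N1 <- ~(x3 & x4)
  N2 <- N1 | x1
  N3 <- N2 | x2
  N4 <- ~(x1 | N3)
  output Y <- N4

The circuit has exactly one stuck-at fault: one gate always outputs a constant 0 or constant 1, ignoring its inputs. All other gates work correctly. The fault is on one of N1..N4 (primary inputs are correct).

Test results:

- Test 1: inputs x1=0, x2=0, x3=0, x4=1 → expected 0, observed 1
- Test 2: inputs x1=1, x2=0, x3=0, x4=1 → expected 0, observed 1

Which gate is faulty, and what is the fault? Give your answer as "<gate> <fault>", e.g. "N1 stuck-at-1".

N4 stuck-at-1

Fault-free values for test 1 (x1=0, x2=0, x3=0, x4=1): N1=1, N2=1, N3=1, N4=0, giving Y=0. Observed 1.
Test 1: faults giving observed 1 are {N1 stuck-at-0, N2 stuck-at-0, N3 stuck-at-0, N4 stuck-at-1}.
Test 2 (x1=1, x2=0, x3=0, x4=1): fault-free N1=1, N2=1, N3=1, N4=0 → 0; observed 1. Eliminates N1 stuck-at-0, N2 stuck-at-0, N3 stuck-at-0.
Only N4 stuck-at-1 is consistent with every test.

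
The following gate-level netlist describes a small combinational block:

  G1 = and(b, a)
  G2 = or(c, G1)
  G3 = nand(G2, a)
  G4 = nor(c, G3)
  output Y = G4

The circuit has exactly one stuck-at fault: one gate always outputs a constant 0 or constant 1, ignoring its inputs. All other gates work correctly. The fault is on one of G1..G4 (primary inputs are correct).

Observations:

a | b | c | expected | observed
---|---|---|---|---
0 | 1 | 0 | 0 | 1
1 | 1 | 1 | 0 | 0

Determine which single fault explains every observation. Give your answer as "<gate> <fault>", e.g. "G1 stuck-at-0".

G3 stuck-at-0

Fault-free values for test 1 (a=0, b=1, c=0): G1=0, G2=0, G3=1, G4=0, giving Y=0. Observed 1.
Test 1: faults giving observed 1 are {G3 stuck-at-0, G4 stuck-at-1}.
Test 2 (a=1, b=1, c=1): fault-free G1=1, G2=1, G3=0, G4=0 → 0; observed 0. Eliminates G4 stuck-at-1.
Only G3 stuck-at-0 is consistent with every test.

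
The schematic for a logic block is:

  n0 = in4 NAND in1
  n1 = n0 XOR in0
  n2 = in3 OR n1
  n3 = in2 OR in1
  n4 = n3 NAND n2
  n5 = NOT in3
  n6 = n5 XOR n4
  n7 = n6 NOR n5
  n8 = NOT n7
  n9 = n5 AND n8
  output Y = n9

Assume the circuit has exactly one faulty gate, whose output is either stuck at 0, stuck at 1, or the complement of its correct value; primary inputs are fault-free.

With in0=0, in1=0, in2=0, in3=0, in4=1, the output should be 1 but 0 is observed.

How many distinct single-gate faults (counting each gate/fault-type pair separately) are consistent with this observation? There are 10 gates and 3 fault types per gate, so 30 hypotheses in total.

8

Fault-free: n0=1, n1=1, n2=1, n3=0, n4=1, n5=1, n6=0, n7=0, n8=1, n9=1 → 1. Observed 0.
  n0: none of the 3 fault types match ✗
  n1: none of the 3 fault types match ✗
  n2: none of the 3 fault types match ✗
  n3: none of the 3 fault types match ✗
  n4: none of the 3 fault types match ✗
  n5: stuck-at-0, inverted output ✓; others ✗
  n6: none of the 3 fault types match ✗
  n7: stuck-at-1, inverted output ✓; others ✗
  n8: stuck-at-0, inverted output ✓; others ✗
  n9: stuck-at-0, inverted output ✓; others ✗
Consistent faults: {n5 stuck-at-0, n5 inverted output, n7 stuck-at-1, n7 inverted output, n8 stuck-at-0, n8 inverted output, n9 stuck-at-0, n9 inverted output} — 8 in all.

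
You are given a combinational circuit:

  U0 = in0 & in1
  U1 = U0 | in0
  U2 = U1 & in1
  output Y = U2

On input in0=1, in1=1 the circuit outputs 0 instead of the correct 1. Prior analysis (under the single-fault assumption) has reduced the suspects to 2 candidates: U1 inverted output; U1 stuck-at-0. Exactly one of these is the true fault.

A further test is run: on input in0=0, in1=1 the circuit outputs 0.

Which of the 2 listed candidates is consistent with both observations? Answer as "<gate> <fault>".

U1 stuck-at-0

Evaluate each candidate on input in0=0, in1=1:
  U1 inverted output: U0=0, U1=1 [inverted output], U2=1 → 1 — eliminated
  U1 stuck-at-0: U0=0, U1=0 [stuck-at-0], U2=0 → 0 — matches
Only U1 stuck-at-0 reproduces the observed 0.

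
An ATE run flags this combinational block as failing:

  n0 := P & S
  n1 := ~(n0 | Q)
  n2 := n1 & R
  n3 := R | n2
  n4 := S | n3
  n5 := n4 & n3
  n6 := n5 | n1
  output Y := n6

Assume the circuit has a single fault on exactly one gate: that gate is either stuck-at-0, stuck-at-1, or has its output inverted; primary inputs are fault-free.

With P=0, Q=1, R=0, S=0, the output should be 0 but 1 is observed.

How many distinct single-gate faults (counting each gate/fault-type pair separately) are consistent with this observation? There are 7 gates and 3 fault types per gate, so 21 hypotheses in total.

Fault-free: n0=0, n1=0, n2=0, n3=0, n4=0, n5=0, n6=0 → 0. Observed 1.
  n0: none of the 3 fault types match ✗
  n1: stuck-at-1, inverted output ✓; others ✗
  n2: stuck-at-1, inverted output ✓; others ✗
  n3: stuck-at-1, inverted output ✓; others ✗
  n4: none of the 3 fault types match ✗
  n5: stuck-at-1, inverted output ✓; others ✗
  n6: stuck-at-1, inverted output ✓; others ✗
Consistent faults: {n1 stuck-at-1, n1 inverted output, n2 stuck-at-1, n2 inverted output, n3 stuck-at-1, n3 inverted output, n5 stuck-at-1, n5 inverted output, n6 stuck-at-1, n6 inverted output} — 10 in all.

10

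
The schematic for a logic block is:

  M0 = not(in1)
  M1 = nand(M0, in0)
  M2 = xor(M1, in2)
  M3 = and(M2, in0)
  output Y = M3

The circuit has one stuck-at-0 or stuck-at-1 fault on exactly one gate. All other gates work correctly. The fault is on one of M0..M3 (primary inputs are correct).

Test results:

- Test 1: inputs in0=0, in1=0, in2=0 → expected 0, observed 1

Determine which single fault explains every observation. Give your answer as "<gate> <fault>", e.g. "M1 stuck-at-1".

Fault-free values for test 1 (in0=0, in1=0, in2=0): M0=1, M1=1, M2=1, M3=0, giving Y=0. Observed 1.
Test 1: faults giving observed 1 are {M3 stuck-at-1}.
Only M3 stuck-at-1 is consistent with every test.

M3 stuck-at-1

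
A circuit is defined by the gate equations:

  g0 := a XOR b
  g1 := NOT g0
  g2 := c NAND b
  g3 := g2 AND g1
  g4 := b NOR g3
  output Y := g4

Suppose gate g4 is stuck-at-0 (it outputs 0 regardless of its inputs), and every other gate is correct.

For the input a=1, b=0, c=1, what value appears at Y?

Propagate with g4 forced: g0=1, g1=0, g2=1, g3=0, g4=0 [stuck-at-0].
So Y = 0. (Without the fault it would be 1.)

0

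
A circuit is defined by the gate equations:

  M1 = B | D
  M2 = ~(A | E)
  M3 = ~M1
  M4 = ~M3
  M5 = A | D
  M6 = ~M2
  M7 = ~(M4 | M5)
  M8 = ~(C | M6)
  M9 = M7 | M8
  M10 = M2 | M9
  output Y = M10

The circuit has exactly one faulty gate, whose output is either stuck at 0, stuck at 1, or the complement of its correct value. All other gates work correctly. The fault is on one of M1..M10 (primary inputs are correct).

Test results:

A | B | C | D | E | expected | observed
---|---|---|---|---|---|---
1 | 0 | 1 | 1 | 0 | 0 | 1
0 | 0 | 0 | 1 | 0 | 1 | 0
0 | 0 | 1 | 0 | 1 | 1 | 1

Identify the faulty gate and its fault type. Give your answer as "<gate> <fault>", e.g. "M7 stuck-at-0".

M2 inverted output

Fault-free values for test 1 (A=1, B=0, C=1, D=1, E=0): M1=1, M2=0, M3=0, M4=1, M5=1, M6=1, M7=0, M8=0, M9=0, M10=0, giving Y=0. Observed 1.
Test 1: faults giving observed 1 are {M2 stuck-at-1, M2 inverted output, M7 stuck-at-1, M7 inverted output, M8 stuck-at-1, M8 inverted output, M9 stuck-at-1, M9 inverted output, M10 stuck-at-1, M10 inverted output}.
Test 2 (A=0, B=0, C=0, D=1, E=0): fault-free M1=1, M2=1, M3=0, M4=1, M5=1, M6=0, M7=0, M8=1, M9=1, M10=1 → 1; observed 0. Eliminates M2 stuck-at-1, M7 stuck-at-1, M7 inverted output, M8 stuck-at-1, M8 inverted output, M9 stuck-at-1, M9 inverted output, M10 stuck-at-1.
Test 3 (A=0, B=0, C=1, D=0, E=1): fault-free M1=0, M2=0, M3=1, M4=0, M5=0, M6=1, M7=1, M8=0, M9=1, M10=1 → 1; observed 1. Eliminates M10 inverted output.
Only M2 inverted output is consistent with every test.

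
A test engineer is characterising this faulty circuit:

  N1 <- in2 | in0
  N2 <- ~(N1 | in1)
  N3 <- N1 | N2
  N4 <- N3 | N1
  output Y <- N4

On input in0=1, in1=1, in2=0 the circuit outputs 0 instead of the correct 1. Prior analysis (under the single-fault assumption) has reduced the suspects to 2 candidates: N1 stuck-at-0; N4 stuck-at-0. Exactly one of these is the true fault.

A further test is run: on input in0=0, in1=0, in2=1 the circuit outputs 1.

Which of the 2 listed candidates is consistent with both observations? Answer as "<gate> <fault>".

Evaluate each candidate on input in0=0, in1=0, in2=1:
  N1 stuck-at-0: N1=0 [stuck-at-0], N2=1, N3=1, N4=1 → 1 — matches
  N4 stuck-at-0: N1=1, N2=0, N3=1, N4=0 [stuck-at-0] → 0 — eliminated
Only N1 stuck-at-0 reproduces the observed 1.

N1 stuck-at-0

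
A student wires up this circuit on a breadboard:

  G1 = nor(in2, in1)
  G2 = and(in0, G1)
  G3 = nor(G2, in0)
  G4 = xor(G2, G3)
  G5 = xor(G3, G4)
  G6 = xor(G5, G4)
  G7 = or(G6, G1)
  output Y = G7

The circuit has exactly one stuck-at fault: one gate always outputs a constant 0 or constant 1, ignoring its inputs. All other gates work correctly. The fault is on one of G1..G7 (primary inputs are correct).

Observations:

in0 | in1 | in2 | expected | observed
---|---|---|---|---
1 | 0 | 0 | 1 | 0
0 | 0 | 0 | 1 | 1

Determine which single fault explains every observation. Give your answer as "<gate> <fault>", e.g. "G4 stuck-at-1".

G1 stuck-at-0

Fault-free values for test 1 (in0=1, in1=0, in2=0): G1=1, G2=1, G3=0, G4=1, G5=1, G6=0, G7=1, giving Y=1. Observed 0.
Test 1: faults giving observed 0 are {G1 stuck-at-0, G7 stuck-at-0}.
Test 2 (in0=0, in1=0, in2=0): fault-free G1=1, G2=0, G3=1, G4=1, G5=0, G6=1, G7=1 → 1; observed 1. Eliminates G7 stuck-at-0.
Only G1 stuck-at-0 is consistent with every test.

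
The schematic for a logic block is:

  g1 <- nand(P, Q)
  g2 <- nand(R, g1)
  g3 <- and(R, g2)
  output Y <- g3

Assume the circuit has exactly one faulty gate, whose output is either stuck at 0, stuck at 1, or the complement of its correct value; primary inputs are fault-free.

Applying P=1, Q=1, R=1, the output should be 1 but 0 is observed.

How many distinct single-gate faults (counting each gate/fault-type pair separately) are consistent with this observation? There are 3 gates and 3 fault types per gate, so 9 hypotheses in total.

6

Fault-free: g1=0, g2=1, g3=1 → 1. Observed 0.
  g1 stuck-at-0: output 1 ✗
  g1 stuck-at-1: output 0 ✓
  g1 inverted output: output 0 ✓
  g2 stuck-at-0: output 0 ✓
  g2 stuck-at-1: output 1 ✗
  g2 inverted output: output 0 ✓
  g3 stuck-at-0: output 0 ✓
  g3 stuck-at-1: output 1 ✗
  g3 inverted output: output 0 ✓
Consistent faults: {g1 stuck-at-1, g1 inverted output, g2 stuck-at-0, g2 inverted output, g3 stuck-at-0, g3 inverted output} — 6 in all.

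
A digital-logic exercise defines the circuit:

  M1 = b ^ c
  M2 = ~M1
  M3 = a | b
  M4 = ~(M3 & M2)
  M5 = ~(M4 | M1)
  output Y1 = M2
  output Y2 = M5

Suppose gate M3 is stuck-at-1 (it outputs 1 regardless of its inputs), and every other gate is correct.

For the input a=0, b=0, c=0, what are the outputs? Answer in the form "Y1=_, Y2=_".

Y1=1, Y2=1

Propagate with M3 forced: M1=0, M2=1, M3=1 [stuck-at-1], M4=0, M5=1.
So the outputs are Y1=1, Y2=1. (Without the fault they would be Y1=1, Y2=0.)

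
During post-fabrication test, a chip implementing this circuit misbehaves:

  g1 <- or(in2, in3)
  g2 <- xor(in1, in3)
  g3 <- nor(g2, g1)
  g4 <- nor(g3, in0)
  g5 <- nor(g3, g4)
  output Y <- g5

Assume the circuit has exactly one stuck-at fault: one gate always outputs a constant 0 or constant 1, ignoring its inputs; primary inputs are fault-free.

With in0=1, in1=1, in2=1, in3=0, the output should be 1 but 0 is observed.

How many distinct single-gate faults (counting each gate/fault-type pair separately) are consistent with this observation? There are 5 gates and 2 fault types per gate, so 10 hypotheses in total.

Fault-free: g1=1, g2=1, g3=0, g4=0, g5=1 → 1. Observed 0.
  g1 stuck-at-0: output 1 ✗
  g1 stuck-at-1: output 1 ✗
  g2 stuck-at-0: output 1 ✗
  g2 stuck-at-1: output 1 ✗
  g3 stuck-at-0: output 1 ✗
  g3 stuck-at-1: output 0 ✓
  g4 stuck-at-0: output 1 ✗
  g4 stuck-at-1: output 0 ✓
  g5 stuck-at-0: output 0 ✓
  g5 stuck-at-1: output 1 ✗
Consistent faults: {g3 stuck-at-1, g4 stuck-at-1, g5 stuck-at-0} — 3 in all.

3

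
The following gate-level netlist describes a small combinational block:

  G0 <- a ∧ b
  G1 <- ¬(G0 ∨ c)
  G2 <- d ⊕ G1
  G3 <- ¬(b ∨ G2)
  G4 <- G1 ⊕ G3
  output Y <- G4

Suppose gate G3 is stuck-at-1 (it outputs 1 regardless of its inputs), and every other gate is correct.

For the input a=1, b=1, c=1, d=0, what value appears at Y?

Propagate with G3 forced: G0=1, G1=0, G2=0, G3=1 [stuck-at-1], G4=1.
So Y = 1. (Without the fault it would be 0.)

1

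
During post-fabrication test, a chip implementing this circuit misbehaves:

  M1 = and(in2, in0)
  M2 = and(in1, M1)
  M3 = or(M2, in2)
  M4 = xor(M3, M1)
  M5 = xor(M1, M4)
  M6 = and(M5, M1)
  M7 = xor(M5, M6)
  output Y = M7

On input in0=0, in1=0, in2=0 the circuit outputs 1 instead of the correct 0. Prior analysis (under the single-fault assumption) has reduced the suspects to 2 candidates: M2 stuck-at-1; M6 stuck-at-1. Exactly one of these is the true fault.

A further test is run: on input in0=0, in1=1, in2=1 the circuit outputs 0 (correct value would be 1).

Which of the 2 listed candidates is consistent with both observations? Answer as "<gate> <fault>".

Evaluate each candidate on input in0=0, in1=1, in2=1:
  M2 stuck-at-1: M1=0, M2=1 [stuck-at-1], M3=1, M4=1, M5=1, M6=0, M7=1 → 1 — eliminated
  M6 stuck-at-1: M1=0, M2=0, M3=1, M4=1, M5=1, M6=1 [stuck-at-1], M7=0 → 0 — matches
Only M6 stuck-at-1 reproduces the observed 0.

M6 stuck-at-1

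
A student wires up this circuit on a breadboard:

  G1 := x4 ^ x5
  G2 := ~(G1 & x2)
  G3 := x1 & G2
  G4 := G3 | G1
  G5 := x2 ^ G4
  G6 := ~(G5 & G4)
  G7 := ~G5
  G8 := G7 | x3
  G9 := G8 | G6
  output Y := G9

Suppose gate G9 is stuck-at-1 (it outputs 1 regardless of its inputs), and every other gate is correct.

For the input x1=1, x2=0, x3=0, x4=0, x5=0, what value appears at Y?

Propagate with G9 forced: G1=0, G2=1, G3=1, G4=1, G5=1, G6=0, G7=0, G8=0, G9=1 [stuck-at-1].
So Y = 1. (Without the fault it would be 0.)

1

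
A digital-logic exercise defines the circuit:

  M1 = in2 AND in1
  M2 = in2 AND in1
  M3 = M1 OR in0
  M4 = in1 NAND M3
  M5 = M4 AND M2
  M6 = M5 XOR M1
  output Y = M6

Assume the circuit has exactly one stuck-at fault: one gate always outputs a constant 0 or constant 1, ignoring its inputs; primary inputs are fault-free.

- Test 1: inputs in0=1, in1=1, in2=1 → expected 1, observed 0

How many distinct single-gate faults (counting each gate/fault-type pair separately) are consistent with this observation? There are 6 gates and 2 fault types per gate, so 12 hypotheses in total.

5

Fault-free: M1=1, M2=1, M3=1, M4=0, M5=0, M6=1 → 1. Observed 0.
  M1 stuck-at-0: output 0 ✓
  M1 stuck-at-1: output 1 ✗
  M2 stuck-at-0: output 1 ✗
  M2 stuck-at-1: output 1 ✗
  M3 stuck-at-0: output 0 ✓
  M3 stuck-at-1: output 1 ✗
  M4 stuck-at-0: output 1 ✗
  M4 stuck-at-1: output 0 ✓
  M5 stuck-at-0: output 1 ✗
  M5 stuck-at-1: output 0 ✓
  M6 stuck-at-0: output 0 ✓
  M6 stuck-at-1: output 1 ✗
Consistent faults: {M1 stuck-at-0, M3 stuck-at-0, M4 stuck-at-1, M5 stuck-at-1, M6 stuck-at-0} — 5 in all.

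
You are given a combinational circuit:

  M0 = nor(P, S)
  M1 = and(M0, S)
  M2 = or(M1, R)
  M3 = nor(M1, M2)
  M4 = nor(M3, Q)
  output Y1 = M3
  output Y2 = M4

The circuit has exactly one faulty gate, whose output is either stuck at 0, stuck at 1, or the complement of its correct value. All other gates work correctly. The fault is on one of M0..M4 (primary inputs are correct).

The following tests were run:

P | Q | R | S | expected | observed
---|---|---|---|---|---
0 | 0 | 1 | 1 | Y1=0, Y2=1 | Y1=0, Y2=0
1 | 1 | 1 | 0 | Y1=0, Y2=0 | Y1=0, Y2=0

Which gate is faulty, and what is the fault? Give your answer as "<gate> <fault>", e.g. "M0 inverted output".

Fault-free values for test 1 (P=0, Q=0, R=1, S=1): M0=0, M1=0, M2=1, M3=0, M4=1, giving Y1=0, Y2=1. Observed Y1=0, Y2=0.
Test 1: faults giving observed Y1=0, Y2=0 are {M4 stuck-at-0, M4 inverted output}.
Test 2 (P=1, Q=1, R=1, S=0): fault-free M0=0, M1=0, M2=1, M3=0, M4=0 → Y1=0, Y2=0; observed Y1=0, Y2=0. Eliminates M4 inverted output.
Only M4 stuck-at-0 is consistent with every test.

M4 stuck-at-0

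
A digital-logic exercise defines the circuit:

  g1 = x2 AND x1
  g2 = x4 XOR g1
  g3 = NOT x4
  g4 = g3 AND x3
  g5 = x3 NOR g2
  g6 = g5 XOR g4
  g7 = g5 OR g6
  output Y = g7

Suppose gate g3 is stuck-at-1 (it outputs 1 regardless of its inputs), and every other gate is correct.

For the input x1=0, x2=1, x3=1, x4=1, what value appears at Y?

1

Propagate with g3 forced: g1=0, g2=1, g3=1 [stuck-at-1], g4=1, g5=0, g6=1, g7=1.
So Y = 1. (Without the fault it would be 0.)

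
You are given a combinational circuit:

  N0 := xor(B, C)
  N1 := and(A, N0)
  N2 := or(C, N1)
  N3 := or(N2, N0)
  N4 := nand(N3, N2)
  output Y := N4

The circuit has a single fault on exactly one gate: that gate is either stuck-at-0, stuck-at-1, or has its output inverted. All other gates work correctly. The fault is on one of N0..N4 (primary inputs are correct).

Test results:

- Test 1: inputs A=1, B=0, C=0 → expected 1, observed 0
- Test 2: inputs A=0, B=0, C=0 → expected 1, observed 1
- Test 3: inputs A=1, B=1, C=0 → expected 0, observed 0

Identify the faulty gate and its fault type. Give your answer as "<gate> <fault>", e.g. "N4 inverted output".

Fault-free values for test 1 (A=1, B=0, C=0): N0=0, N1=0, N2=0, N3=0, N4=1, giving Y=1. Observed 0.
Test 1: faults giving observed 0 are {N0 stuck-at-1, N0 inverted output, N1 stuck-at-1, N1 inverted output, N2 stuck-at-1, N2 inverted output, N4 stuck-at-0, N4 inverted output}.
Test 2 (A=0, B=0, C=0): fault-free N0=0, N1=0, N2=0, N3=0, N4=1 → 1; observed 1. Eliminates N1 stuck-at-1, N1 inverted output, N2 stuck-at-1, N2 inverted output, N4 stuck-at-0, N4 inverted output.
Test 3 (A=1, B=1, C=0): fault-free N0=1, N1=1, N2=1, N3=1, N4=0 → 0; observed 0. Eliminates N0 inverted output.
Only N0 stuck-at-1 is consistent with every test.

N0 stuck-at-1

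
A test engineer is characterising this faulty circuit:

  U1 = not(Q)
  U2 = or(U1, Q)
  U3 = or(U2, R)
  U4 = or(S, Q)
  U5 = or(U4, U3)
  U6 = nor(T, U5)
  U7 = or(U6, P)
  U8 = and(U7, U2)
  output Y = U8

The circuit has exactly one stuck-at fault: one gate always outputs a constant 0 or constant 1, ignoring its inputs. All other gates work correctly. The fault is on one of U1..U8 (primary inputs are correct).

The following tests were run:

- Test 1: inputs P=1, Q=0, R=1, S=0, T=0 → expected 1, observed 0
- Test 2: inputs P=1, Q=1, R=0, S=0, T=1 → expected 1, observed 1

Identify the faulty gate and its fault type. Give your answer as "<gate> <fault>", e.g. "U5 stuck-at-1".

U1 stuck-at-0

Fault-free values for test 1 (P=1, Q=0, R=1, S=0, T=0): U1=1, U2=1, U3=1, U4=0, U5=1, U6=0, U7=1, U8=1, giving Y=1. Observed 0.
Test 1: faults giving observed 0 are {U1 stuck-at-0, U2 stuck-at-0, U7 stuck-at-0, U8 stuck-at-0}.
Test 2 (P=1, Q=1, R=0, S=0, T=1): fault-free U1=0, U2=1, U3=1, U4=1, U5=1, U6=0, U7=1, U8=1 → 1; observed 1. Eliminates U2 stuck-at-0, U7 stuck-at-0, U8 stuck-at-0.
Only U1 stuck-at-0 is consistent with every test.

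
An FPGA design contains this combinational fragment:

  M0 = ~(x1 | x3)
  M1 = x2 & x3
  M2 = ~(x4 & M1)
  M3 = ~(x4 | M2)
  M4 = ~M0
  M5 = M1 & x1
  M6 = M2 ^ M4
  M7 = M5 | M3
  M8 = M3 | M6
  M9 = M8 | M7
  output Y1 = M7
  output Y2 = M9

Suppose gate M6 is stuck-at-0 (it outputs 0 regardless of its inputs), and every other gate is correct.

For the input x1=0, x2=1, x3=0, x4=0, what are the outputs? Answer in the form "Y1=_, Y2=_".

Propagate with M6 forced: M0=1, M1=0, M2=1, M3=0, M4=0, M5=0, M6=0 [stuck-at-0], M7=0, M8=0, M9=0.
So the outputs are Y1=0, Y2=0. (Without the fault they would be Y1=0, Y2=1.)

Y1=0, Y2=0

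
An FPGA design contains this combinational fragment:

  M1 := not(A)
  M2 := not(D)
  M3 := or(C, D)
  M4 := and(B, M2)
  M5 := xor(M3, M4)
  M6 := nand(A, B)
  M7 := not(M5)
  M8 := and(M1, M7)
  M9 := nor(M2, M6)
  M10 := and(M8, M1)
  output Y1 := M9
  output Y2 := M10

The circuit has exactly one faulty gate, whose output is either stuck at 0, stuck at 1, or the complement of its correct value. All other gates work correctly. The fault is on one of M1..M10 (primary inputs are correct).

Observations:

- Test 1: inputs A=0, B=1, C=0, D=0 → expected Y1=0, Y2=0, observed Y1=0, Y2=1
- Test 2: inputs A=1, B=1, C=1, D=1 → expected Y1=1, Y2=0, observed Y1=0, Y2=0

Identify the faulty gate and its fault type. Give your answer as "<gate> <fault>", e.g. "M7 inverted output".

Fault-free values for test 1 (A=0, B=1, C=0, D=0): M1=1, M2=1, M3=0, M4=1, M5=1, M6=1, M7=0, M8=0, M9=0, M10=0, giving Y1=0, Y2=0. Observed Y1=0, Y2=1.
Test 1: faults giving observed Y1=0, Y2=1 are {M2 stuck-at-0, M2 inverted output, M3 stuck-at-1, M3 inverted output, M4 stuck-at-0, M4 inverted output, M5 stuck-at-0, M5 inverted output, M7 stuck-at-1, M7 inverted output, M8 stuck-at-1, M8 inverted output, M10 stuck-at-1, M10 inverted output}.
Test 2 (A=1, B=1, C=1, D=1): fault-free M1=0, M2=0, M3=1, M4=0, M5=1, M6=0, M7=0, M8=0, M9=1, M10=0 → Y1=1, Y2=0; observed Y1=0, Y2=0. Eliminates M2 stuck-at-0, M3 stuck-at-1, M3 inverted output, M4 stuck-at-0, M4 inverted output, M5 stuck-at-0, M5 inverted output, M7 stuck-at-1, M7 inverted output, M8 stuck-at-1, M8 inverted output, M10 stuck-at-1, M10 inverted output.
Only M2 inverted output is consistent with every test.

M2 inverted output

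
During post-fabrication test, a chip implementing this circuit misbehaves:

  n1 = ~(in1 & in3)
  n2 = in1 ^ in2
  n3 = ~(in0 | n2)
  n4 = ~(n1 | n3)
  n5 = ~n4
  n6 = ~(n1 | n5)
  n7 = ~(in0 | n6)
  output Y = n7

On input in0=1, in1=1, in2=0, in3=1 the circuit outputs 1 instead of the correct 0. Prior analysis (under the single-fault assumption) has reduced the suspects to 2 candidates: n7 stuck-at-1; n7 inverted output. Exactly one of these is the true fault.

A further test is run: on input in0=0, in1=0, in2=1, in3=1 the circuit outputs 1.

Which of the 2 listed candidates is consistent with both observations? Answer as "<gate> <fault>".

Evaluate each candidate on input in0=0, in1=0, in2=1, in3=1:
  n7 stuck-at-1: n1=1, n2=1, n3=0, n4=0, n5=1, n6=0, n7=1 [stuck-at-1] → 1 — matches
  n7 inverted output: n1=1, n2=1, n3=0, n4=0, n5=1, n6=0, n7=0 [inverted output] → 0 — eliminated
Only n7 stuck-at-1 reproduces the observed 1.

n7 stuck-at-1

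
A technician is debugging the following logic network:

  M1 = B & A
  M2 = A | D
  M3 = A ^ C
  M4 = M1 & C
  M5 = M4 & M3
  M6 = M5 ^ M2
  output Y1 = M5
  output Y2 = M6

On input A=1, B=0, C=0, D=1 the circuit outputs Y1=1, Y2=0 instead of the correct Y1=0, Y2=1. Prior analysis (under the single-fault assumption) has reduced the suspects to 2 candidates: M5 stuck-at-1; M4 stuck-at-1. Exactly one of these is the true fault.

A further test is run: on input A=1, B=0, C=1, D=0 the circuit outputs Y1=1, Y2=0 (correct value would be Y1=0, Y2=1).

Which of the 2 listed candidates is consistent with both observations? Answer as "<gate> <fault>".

Evaluate each candidate on input A=1, B=0, C=1, D=0:
  M5 stuck-at-1: M1=0, M2=1, M3=0, M4=0, M5=1 [stuck-at-1], M6=0 → Y1=1, Y2=0 — matches
  M4 stuck-at-1: M1=0, M2=1, M3=0, M4=1 [stuck-at-1], M5=0, M6=1 → Y1=0, Y2=1 — eliminated
Only M5 stuck-at-1 reproduces the observed Y1=1, Y2=0.

M5 stuck-at-1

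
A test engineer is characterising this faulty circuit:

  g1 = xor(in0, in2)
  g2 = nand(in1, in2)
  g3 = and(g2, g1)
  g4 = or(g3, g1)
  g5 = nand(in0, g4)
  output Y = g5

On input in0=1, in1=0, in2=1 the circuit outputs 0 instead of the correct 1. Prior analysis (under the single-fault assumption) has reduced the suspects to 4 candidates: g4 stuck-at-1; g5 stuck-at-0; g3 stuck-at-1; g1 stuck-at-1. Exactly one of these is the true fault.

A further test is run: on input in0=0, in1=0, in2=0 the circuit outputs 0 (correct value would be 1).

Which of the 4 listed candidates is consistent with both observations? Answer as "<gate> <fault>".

g5 stuck-at-0

Evaluate each candidate on input in0=0, in1=0, in2=0:
  g4 stuck-at-1: g1=0, g2=1, g3=0, g4=1 [stuck-at-1], g5=1 → 1 — eliminated
  g5 stuck-at-0: g1=0, g2=1, g3=0, g4=0, g5=0 [stuck-at-0] → 0 — matches
  g3 stuck-at-1: g1=0, g2=1, g3=1 [stuck-at-1], g4=1, g5=1 → 1 — eliminated
  g1 stuck-at-1: g1=1 [stuck-at-1], g2=1, g3=1, g4=1, g5=1 → 1 — eliminated
Only g5 stuck-at-0 reproduces the observed 0.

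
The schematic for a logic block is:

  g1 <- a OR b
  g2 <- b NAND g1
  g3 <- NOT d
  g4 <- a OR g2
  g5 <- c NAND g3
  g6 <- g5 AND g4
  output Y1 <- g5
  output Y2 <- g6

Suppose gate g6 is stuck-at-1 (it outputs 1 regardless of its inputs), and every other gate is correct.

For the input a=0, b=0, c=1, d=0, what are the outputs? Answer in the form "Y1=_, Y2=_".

Propagate with g6 forced: g1=0, g2=1, g3=1, g4=1, g5=0, g6=1 [stuck-at-1].
So the outputs are Y1=0, Y2=1. (Without the fault they would be Y1=0, Y2=0.)

Y1=0, Y2=1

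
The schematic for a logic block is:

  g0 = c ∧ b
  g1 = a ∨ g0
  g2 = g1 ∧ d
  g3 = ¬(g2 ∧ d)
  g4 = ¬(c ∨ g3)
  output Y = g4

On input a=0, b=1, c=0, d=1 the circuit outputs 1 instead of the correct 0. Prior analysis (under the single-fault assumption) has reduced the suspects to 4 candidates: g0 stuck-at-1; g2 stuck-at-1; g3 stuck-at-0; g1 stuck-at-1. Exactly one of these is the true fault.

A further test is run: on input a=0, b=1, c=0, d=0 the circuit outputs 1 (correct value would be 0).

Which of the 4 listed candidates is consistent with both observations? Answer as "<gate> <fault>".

Evaluate each candidate on input a=0, b=1, c=0, d=0:
  g0 stuck-at-1: g0=1 [stuck-at-1], g1=1, g2=0, g3=1, g4=0 → 0 — eliminated
  g2 stuck-at-1: g0=0, g1=0, g2=1 [stuck-at-1], g3=1, g4=0 → 0 — eliminated
  g3 stuck-at-0: g0=0, g1=0, g2=0, g3=0 [stuck-at-0], g4=1 → 1 — matches
  g1 stuck-at-1: g0=0, g1=1 [stuck-at-1], g2=0, g3=1, g4=0 → 0 — eliminated
Only g3 stuck-at-0 reproduces the observed 1.

g3 stuck-at-0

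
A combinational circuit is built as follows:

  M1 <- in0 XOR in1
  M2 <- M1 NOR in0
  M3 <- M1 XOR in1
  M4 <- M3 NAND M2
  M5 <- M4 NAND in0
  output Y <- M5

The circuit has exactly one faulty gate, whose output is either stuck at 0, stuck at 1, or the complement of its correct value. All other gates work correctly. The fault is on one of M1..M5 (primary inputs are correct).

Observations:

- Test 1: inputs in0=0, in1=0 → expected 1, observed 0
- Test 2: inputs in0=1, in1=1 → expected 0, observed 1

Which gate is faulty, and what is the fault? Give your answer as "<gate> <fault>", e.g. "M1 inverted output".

M5 inverted output

Fault-free values for test 1 (in0=0, in1=0): M1=0, M2=1, M3=0, M4=1, M5=1, giving Y=1. Observed 0.
Test 1: faults giving observed 0 are {M5 stuck-at-0, M5 inverted output}.
Test 2 (in0=1, in1=1): fault-free M1=0, M2=0, M3=1, M4=1, M5=0 → 0; observed 1. Eliminates M5 stuck-at-0.
Only M5 inverted output is consistent with every test.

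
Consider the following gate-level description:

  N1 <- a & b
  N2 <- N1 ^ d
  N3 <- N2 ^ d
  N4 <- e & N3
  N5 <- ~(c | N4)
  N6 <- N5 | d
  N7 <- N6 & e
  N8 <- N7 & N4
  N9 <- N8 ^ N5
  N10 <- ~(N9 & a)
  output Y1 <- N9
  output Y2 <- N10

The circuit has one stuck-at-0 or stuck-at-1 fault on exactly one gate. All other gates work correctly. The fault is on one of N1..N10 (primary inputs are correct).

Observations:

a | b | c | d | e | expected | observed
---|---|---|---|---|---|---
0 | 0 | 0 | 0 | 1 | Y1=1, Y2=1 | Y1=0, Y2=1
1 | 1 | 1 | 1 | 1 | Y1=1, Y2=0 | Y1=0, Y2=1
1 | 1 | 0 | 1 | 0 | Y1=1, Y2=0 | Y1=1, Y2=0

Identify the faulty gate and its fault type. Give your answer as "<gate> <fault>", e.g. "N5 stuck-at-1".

N2 stuck-at-1

Fault-free values for test 1 (a=0, b=0, c=0, d=0, e=1): N1=0, N2=0, N3=0, N4=0, N5=1, N6=1, N7=1, N8=0, N9=1, N10=1, giving Y1=1, Y2=1. Observed Y1=0, Y2=1.
Test 1: faults giving observed Y1=0, Y2=1 are {N1 stuck-at-1, N2 stuck-at-1, N3 stuck-at-1, N4 stuck-at-1, N5 stuck-at-0, N8 stuck-at-1, N9 stuck-at-0}.
Test 2 (a=1, b=1, c=1, d=1, e=1): fault-free N1=1, N2=0, N3=1, N4=1, N5=0, N6=1, N7=1, N8=1, N9=1, N10=0 → Y1=1, Y2=0; observed Y1=0, Y2=1. Eliminates N1 stuck-at-1, N3 stuck-at-1, N4 stuck-at-1, N5 stuck-at-0, N8 stuck-at-1.
Test 3 (a=1, b=1, c=0, d=1, e=0): fault-free N1=1, N2=0, N3=1, N4=0, N5=1, N6=1, N7=0, N8=0, N9=1, N10=0 → Y1=1, Y2=0; observed Y1=1, Y2=0. Eliminates N9 stuck-at-0.
Only N2 stuck-at-1 is consistent with every test.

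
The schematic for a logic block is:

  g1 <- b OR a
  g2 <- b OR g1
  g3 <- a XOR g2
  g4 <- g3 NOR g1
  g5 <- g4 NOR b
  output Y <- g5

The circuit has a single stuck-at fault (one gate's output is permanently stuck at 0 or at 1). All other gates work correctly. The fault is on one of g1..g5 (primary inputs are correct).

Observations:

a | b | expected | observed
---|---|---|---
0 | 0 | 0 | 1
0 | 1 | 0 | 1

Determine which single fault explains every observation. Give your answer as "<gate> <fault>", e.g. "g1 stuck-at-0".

Fault-free values for test 1 (a=0, b=0): g1=0, g2=0, g3=0, g4=1, g5=0, giving Y=0. Observed 1.
Test 1: faults giving observed 1 are {g1 stuck-at-1, g2 stuck-at-1, g3 stuck-at-1, g4 stuck-at-0, g5 stuck-at-1}.
Test 2 (a=0, b=1): fault-free g1=1, g2=1, g3=1, g4=0, g5=0 → 0; observed 1. Eliminates g1 stuck-at-1, g2 stuck-at-1, g3 stuck-at-1, g4 stuck-at-0.
Only g5 stuck-at-1 is consistent with every test.

g5 stuck-at-1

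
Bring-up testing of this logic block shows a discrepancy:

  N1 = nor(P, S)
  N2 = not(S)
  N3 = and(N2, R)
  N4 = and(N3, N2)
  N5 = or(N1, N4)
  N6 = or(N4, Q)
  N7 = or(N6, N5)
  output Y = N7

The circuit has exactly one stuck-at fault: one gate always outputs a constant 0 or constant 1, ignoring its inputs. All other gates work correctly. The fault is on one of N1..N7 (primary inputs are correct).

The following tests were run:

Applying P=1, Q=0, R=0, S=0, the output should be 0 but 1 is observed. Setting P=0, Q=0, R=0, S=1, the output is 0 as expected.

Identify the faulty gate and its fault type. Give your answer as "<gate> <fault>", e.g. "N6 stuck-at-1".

Fault-free values for test 1 (P=1, Q=0, R=0, S=0): N1=0, N2=1, N3=0, N4=0, N5=0, N6=0, N7=0, giving Y=0. Observed 1.
Test 1: faults giving observed 1 are {N1 stuck-at-1, N3 stuck-at-1, N4 stuck-at-1, N5 stuck-at-1, N6 stuck-at-1, N7 stuck-at-1}.
Test 2 (P=0, Q=0, R=0, S=1): fault-free N1=0, N2=0, N3=0, N4=0, N5=0, N6=0, N7=0 → 0; observed 0. Eliminates N1 stuck-at-1, N4 stuck-at-1, N5 stuck-at-1, N6 stuck-at-1, N7 stuck-at-1.
Only N3 stuck-at-1 is consistent with every test.

N3 stuck-at-1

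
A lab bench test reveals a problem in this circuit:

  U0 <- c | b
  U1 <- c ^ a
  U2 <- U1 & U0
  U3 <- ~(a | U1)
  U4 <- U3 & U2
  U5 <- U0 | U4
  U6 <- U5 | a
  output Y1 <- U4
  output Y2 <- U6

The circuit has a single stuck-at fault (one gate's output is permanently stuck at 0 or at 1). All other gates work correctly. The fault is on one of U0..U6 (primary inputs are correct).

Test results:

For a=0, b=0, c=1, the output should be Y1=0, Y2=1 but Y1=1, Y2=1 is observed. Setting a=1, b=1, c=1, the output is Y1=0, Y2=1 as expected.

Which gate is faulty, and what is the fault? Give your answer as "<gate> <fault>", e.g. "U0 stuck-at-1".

Fault-free values for test 1 (a=0, b=0, c=1): U0=1, U1=1, U2=1, U3=0, U4=0, U5=1, U6=1, giving Y1=0, Y2=1. Observed Y1=1, Y2=1.
Test 1: faults giving observed Y1=1, Y2=1 are {U3 stuck-at-1, U4 stuck-at-1}.
Test 2 (a=1, b=1, c=1): fault-free U0=1, U1=0, U2=0, U3=0, U4=0, U5=1, U6=1 → Y1=0, Y2=1; observed Y1=0, Y2=1. Eliminates U4 stuck-at-1.
Only U3 stuck-at-1 is consistent with every test.

U3 stuck-at-1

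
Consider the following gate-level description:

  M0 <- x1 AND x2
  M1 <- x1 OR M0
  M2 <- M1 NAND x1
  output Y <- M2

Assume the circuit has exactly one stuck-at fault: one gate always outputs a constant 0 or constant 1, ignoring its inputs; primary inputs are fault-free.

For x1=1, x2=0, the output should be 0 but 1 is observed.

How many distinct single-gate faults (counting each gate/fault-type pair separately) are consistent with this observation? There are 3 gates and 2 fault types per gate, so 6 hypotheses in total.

Fault-free: M0=0, M1=1, M2=0 → 0. Observed 1.
  M0 stuck-at-0: output 0 ✗
  M0 stuck-at-1: output 0 ✗
  M1 stuck-at-0: output 1 ✓
  M1 stuck-at-1: output 0 ✗
  M2 stuck-at-0: output 0 ✗
  M2 stuck-at-1: output 1 ✓
Consistent faults: {M1 stuck-at-0, M2 stuck-at-1} — 2 in all.

2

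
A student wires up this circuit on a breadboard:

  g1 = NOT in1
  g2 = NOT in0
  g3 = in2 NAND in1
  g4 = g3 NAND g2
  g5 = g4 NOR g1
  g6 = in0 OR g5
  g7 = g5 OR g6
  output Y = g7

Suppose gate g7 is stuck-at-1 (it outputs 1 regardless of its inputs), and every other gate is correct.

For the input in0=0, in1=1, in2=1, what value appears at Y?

1

Propagate with g7 forced: g1=0, g2=1, g3=0, g4=1, g5=0, g6=0, g7=1 [stuck-at-1].
So Y = 1. (Without the fault it would be 0.)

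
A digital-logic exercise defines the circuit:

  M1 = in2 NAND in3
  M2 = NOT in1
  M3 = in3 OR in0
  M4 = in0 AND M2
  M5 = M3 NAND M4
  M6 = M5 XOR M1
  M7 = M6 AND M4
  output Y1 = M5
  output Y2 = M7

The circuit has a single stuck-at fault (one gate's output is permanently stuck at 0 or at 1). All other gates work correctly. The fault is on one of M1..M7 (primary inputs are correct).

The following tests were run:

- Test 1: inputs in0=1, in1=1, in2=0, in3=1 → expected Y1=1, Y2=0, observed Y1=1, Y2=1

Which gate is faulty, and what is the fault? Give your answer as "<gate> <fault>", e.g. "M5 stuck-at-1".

M7 stuck-at-1

Fault-free values for test 1 (in0=1, in1=1, in2=0, in3=1): M1=1, M2=0, M3=1, M4=0, M5=1, M6=0, M7=0, giving Y1=1, Y2=0. Observed Y1=1, Y2=1.
Test 1: faults giving observed Y1=1, Y2=1 are {M7 stuck-at-1}.
Only M7 stuck-at-1 is consistent with every test.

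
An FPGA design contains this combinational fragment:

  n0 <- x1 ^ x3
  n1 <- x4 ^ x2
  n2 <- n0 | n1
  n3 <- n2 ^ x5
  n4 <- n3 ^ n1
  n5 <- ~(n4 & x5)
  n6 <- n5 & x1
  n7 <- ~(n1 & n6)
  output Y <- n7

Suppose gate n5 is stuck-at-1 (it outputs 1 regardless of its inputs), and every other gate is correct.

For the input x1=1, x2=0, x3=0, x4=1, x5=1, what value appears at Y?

Propagate with n5 forced: n0=1, n1=1, n2=1, n3=0, n4=1, n5=1 [stuck-at-1], n6=1, n7=0.
So Y = 0. (Without the fault it would be 1.)

0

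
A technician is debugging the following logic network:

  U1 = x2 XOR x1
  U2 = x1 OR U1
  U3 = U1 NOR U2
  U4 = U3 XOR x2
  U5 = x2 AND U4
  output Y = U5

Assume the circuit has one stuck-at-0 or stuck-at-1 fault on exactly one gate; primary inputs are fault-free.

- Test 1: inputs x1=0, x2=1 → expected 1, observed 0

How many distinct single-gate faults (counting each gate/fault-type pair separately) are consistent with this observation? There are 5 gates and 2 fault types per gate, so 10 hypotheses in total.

4

Fault-free: U1=1, U2=1, U3=0, U4=1, U5=1 → 1. Observed 0.
  U1 stuck-at-0: output 0 ✓
  U1 stuck-at-1: output 1 ✗
  U2 stuck-at-0: output 1 ✗
  U2 stuck-at-1: output 1 ✗
  U3 stuck-at-0: output 1 ✗
  U3 stuck-at-1: output 0 ✓
  U4 stuck-at-0: output 0 ✓
  U4 stuck-at-1: output 1 ✗
  U5 stuck-at-0: output 0 ✓
  U5 stuck-at-1: output 1 ✗
Consistent faults: {U1 stuck-at-0, U3 stuck-at-1, U4 stuck-at-0, U5 stuck-at-0} — 4 in all.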